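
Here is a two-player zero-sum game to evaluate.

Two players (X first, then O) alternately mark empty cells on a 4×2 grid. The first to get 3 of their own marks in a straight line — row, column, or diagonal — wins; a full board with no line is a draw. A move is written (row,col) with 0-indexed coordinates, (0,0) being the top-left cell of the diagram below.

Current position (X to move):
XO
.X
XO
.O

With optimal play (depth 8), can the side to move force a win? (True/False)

X winning at [XO/.X/XO/.O]: True

ply 1, X at XO/.X/XO/.O | (1,0)=+1→XO/XX/XO/.O*; (3,0)=+0→XO/.X/XO/XO
ply 2: XO/XX/XO/.O is terminal -1 (O); from XO/.X/XO/.O depth 8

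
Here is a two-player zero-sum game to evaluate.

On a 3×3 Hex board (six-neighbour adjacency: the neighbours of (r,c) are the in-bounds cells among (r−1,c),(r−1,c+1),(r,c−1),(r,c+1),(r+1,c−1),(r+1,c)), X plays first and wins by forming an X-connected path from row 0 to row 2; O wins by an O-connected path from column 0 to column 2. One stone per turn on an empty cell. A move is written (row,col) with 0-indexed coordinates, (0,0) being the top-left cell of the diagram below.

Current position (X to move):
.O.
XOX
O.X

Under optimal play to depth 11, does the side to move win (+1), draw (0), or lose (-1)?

[.O./XOX/O.X] X move#1: (0,0):-1/XO./XOX/O.X, (0,2):+1/.OX/XOX/O.X*, (2,1):-1/.O./XOX/OXX
[.OX/XOX/O.X] end (terminal -1, O#2); searched .O./XOX/O.X to 11

value(.O./XOX/O.X, X) = +1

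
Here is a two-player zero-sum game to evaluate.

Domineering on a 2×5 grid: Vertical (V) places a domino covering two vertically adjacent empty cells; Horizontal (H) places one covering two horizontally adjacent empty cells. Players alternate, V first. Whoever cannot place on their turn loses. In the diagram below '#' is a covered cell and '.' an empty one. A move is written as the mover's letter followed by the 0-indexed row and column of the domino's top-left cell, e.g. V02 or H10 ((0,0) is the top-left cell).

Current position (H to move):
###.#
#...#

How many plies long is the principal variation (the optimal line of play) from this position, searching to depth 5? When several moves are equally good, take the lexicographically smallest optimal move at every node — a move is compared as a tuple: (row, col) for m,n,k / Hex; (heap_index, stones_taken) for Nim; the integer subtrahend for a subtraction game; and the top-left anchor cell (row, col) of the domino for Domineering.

[###.#/#...#] H move#1: H11:-1/###.#/###.#, H12:+1/###.#/#.###*
[###.#/#.###] end (terminal -1, V#2); searched ###.#/#...# to 5

PV length from [###.#/#...#]: 1 ply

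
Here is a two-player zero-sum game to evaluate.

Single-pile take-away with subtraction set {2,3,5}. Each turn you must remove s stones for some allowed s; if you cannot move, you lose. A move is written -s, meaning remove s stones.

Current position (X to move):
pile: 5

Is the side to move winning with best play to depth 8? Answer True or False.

X winning at [5]: True

p1 X@[5]: -2[3]-1 -3[2]-1 -5[0]+1*
p2 O@[0] terminal -1; root [5] d8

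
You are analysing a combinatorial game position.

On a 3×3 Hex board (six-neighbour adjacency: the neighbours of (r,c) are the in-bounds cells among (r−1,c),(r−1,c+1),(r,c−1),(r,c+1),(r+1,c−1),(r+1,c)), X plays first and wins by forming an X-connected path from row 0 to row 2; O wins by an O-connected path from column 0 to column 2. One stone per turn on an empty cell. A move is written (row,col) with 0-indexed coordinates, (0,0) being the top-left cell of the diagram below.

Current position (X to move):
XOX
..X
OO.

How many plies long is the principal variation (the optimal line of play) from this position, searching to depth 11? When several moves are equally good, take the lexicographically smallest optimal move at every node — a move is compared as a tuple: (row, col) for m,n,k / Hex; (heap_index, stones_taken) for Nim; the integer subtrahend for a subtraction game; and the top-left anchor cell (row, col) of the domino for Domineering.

ply 1, X at XOX/..X/OO. | (1,0)=-1→XOX/X.X/OO.; (1,1)=-1→XOX/.XX/OO.; (2,2)=+1→XOX/..X/OOX*
ply 2: XOX/..X/OOX is terminal -1 (O); from XOX/..X/OO. depth 11

PV length from [XOX/..X/OO.]: 1 ply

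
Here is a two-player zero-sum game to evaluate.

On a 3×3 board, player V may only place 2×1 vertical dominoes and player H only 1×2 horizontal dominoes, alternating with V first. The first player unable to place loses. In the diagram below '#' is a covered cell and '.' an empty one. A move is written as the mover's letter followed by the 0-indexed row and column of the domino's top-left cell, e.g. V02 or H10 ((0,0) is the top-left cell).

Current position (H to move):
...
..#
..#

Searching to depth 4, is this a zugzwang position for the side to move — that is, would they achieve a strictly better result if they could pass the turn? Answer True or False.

zugzwang(.../..#/..#, H) = False

p1 H@[.../..#/..#]: H00[##./..#/..#]-1 H01[.##/..#/..#]-1 H10[.../###/..#]+1* H20[.../..#/###]-1
p2 V@[.../###/..#] terminal -1; root [.../..#/..#] d4
suppose H passes — search the same position with V to move:
pass> p1 V@[.../..#/..#]: V00[#../#.#/..#]+1* V01[.#./.##/..#]+1 V10[.../#.#/#.#]+1 V11[.../.##/.##]+1
pass> p2 H@[#../#.#/..#]: H01[###/#.#/..#]-1* H20[#../#.#/###]-1
pass> p3 V@[###/#.#/..#]: V11[###/###/.##]+1*
pass> p4 H@[###/###/.##] terminal -1; root [.../..#/..#] d4
for H: play +1, pass -1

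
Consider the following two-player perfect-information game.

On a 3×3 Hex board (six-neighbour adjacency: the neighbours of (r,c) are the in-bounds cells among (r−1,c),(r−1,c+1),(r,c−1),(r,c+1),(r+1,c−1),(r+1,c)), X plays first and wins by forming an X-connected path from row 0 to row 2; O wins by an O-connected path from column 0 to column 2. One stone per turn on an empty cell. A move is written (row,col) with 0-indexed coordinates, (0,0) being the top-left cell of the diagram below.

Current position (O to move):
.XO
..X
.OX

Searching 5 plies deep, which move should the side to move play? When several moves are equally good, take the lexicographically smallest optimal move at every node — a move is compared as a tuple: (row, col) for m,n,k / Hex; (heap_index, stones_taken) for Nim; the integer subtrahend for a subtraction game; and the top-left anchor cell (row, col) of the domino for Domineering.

O's best at [.XO/..X/.OX]: (1,1)

p1 O@[.XO/..X/.OX]: (0,0)[OXO/..X/.OX]-1 (1,0)[.XO/O.X/.OX]-1 (1,1)[.XO/.OX/.OX]+1* (2,0)[.XO/..X/OOX]-1
p2 X@[.XO/.OX/.OX]: (0,0)[XXO/.OX/.OX]-1* (1,0)[.XO/XOX/.OX]-1 (2,0)[.XO/.OX/XOX]-1
p3 O@[XXO/.OX/.OX]: (1,0)[XXO/OOX/.OX]+1* (2,0)[XXO/.OX/OOX]+1
p4 X@[XXO/OOX/.OX] terminal -1; root [.XO/..X/.OX] d5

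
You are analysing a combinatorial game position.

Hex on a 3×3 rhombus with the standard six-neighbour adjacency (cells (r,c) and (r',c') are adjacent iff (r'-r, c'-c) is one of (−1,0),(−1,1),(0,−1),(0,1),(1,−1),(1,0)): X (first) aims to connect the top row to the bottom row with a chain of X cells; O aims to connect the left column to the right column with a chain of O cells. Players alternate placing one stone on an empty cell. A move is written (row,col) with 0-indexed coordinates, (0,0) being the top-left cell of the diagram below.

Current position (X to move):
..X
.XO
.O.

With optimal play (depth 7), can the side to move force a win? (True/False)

X winning at [..X/.XO/.O.]: True

ply 1, X at ..X/.XO/.O. | (0,0)=-1→X.X/.XO/.O.; (0,1)=-1→.XX/.XO/.O.; (1,0)=-1→..X/XXO/.O.; (2,0)=+1→..X/.XO/XO.*; (2,2)=-1→..X/.XO/.OX
ply 2: ..X/.XO/XO. is terminal -1 (O); from ..X/.XO/.O. depth 7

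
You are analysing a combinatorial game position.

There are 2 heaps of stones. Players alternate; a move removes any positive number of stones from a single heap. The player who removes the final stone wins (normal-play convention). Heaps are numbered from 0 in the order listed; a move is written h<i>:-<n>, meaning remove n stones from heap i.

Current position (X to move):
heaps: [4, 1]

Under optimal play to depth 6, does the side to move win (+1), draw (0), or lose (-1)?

[(4,1)] X move#1: h0:-1:-1/(3,1), h0:-2:-1/(2,1), h0:-3:+1/(1,1)*, h0:-4:-1/(0,1), h1:-1:-1/(4,0)
[(1,1)] O move#2: h0:-1:-1/(0,1)*, h1:-1:-1/(1,0)
[(0,1)] X move#3: h1:-1:+1/(0,0)*
[(0,0)] end (terminal -1, O#4); searched (4,1) to 6

value((4,1), X) = +1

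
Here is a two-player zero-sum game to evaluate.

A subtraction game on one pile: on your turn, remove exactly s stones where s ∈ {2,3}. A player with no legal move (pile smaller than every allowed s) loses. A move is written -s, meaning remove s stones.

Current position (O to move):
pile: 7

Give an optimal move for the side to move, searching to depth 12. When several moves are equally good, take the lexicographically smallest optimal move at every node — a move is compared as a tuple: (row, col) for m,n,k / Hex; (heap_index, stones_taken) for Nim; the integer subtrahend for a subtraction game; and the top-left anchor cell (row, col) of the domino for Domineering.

O's best at [7]: -2

ply 1, O at 7 | -2=+1→5*; -3=-1→4
ply 2, X at 5 | -2=-1→3*; -3=-1→2
ply 3, O at 3 | -2=+1→1*; -3=+1→0
ply 4: 1 is terminal -1 (X); from 7 depth 12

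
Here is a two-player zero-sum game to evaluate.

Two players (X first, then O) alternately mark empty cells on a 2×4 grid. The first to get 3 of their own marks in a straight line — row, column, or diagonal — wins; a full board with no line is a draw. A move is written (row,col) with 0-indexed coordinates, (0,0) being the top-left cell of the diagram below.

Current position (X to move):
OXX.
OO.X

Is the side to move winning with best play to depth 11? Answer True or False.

[OXX./OO.X] X move#1: (0,3):+1/OXXX/OO.X*, (1,2):+0/OXX./OOXX
[OXXX/OO.X] end (terminal -1, O#2); searched OXX./OO.X to 11

X winning at [OXX./OO.X]: True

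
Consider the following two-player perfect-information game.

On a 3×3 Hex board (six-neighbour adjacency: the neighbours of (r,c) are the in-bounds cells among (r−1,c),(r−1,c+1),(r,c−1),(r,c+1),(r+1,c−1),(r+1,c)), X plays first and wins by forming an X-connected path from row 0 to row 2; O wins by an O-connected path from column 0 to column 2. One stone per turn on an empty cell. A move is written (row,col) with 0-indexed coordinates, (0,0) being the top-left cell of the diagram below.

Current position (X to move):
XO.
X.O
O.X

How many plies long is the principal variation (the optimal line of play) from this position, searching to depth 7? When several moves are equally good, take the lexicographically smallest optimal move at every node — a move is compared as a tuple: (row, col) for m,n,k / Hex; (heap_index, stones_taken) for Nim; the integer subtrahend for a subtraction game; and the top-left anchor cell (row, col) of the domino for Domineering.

[XO./X.O/O.X] X move#1: (0,2):-1/XOX/X.O/O.X*, (1,1):-1/XO./XXO/O.X, (2,1):-1/XO./X.O/OXX
[XOX/X.O/O.X] O move#2: (1,1):+1/XOX/XOO/O.X*, (2,1):+1/XOX/X.O/OOX
[XOX/XOO/O.X] end (terminal -1, X#3); searched XO./X.O/O.X to 7

PV length from [XO./X.O/O.X]: 2 plies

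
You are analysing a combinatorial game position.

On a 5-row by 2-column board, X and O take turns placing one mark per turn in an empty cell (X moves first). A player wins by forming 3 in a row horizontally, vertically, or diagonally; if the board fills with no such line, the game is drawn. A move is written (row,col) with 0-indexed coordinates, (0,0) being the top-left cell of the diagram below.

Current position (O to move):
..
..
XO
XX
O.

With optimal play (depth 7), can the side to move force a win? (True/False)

O winning at [../../XO/XX/O.]: False

[../../XO/XX/O.] O move#1: (0,0):-1/O./../XO/XX/O., (0,1):-1/.O/../XO/XX/O., (1,0):+0/../O./XO/XX/O.*, (1,1):-1/../.O/XO/XX/O., (4,1):-1/../../XO/XX/OO
[../O./XO/XX/O.] X move#2: (0,0):+0/X./O./XO/XX/O.*, (0,1):+0/.X/O./XO/XX/O., (1,1):+0/../OX/XO/XX/O., (4,1):+0/../O./XO/XX/OX
[X./O./XO/XX/O.] O move#3: (0,1):+0/XO/O./XO/XX/O.*, (1,1):+0/X./OO/XO/XX/O., (4,1):+0/X./O./XO/XX/OO
[XO/O./XO/XX/O.] X move#4: (1,1):+0/XO/OX/XO/XX/O.*, (4,1):-1/XO/O./XO/XX/OX
[XO/OX/XO/XX/O.] O move#5: (4,1):+0/XO/OX/XO/XX/OO*
[XO/OX/XO/XX/OO] end (terminal +0, X#6); searched ../../XO/XX/O. to 7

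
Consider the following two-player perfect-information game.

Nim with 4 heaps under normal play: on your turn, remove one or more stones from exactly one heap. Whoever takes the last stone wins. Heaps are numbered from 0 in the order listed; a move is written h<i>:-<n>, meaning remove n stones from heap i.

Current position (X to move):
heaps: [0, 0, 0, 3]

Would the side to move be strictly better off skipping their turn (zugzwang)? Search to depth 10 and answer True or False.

ply 1, X at (0,0,0,3) | h3:-1=-1→(0,0,0,2); h3:-2=-1→(0,0,0,1); h3:-3=+1→(0,0,0,0)*
ply 2: (0,0,0,0) is terminal -1 (O); from (0,0,0,3) depth 10
if X skipped the turn, O would face:
~ ply 1, O at (0,0,0,3) | h3:-1=-1→(0,0,0,2); h3:-2=-1→(0,0,0,1); h3:-3=+1→(0,0,0,0)*
~ ply 2: (0,0,0,0) is terminal -1 (X); from (0,0,0,3) depth 10
compare (X): move=+1 vs pass=-1

zugzwang((0,0,0,3), X) = False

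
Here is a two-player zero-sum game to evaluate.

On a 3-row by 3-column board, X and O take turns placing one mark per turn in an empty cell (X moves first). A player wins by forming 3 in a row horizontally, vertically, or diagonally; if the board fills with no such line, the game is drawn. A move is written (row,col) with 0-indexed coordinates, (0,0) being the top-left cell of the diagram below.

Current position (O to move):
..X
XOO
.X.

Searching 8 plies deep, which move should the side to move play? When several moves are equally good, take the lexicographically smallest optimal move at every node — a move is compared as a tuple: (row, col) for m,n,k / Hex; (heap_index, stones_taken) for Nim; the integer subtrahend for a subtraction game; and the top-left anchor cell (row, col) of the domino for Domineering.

O's best at [..X/XOO/.X.]: (0,0)

[..X/XOO/.X.] O move#1: (0,0):+0/O.X/XOO/.X.*, (0,1):-1/.OX/XOO/.X., (2,0):+0/..X/XOO/OX., (2,2):-1/..X/XOO/.XO
[O.X/XOO/.X.] X move#2: (0,1):-1/OXX/XOO/.X., (2,0):-1/O.X/XOO/XX., (2,2):+0/O.X/XOO/.XX*
[O.X/XOO/.XX] O move#3: (0,1):-1/OOX/XOO/.XX, (2,0):+0/O.X/XOO/OXX*
[O.X/XOO/OXX] X move#4: (0,1):+0/OXX/XOO/OXX*
[OXX/XOO/OXX] end (terminal +0, O#5); searched ..X/XOO/.X. to 8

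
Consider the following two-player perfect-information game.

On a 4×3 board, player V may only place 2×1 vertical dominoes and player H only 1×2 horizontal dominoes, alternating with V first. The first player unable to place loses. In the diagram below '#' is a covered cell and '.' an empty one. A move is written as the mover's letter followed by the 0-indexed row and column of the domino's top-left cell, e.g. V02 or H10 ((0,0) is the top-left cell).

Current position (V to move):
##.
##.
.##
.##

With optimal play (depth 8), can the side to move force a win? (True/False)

ply 1, V at ##./##./.##/.## | V02=+1→###/###/.##/.##*; V20=+1→##./##./###/###
ply 2: ###/###/.##/.## is terminal -1 (H); from ##./##./.##/.## depth 8

V winning at [##./##./.##/.##]: True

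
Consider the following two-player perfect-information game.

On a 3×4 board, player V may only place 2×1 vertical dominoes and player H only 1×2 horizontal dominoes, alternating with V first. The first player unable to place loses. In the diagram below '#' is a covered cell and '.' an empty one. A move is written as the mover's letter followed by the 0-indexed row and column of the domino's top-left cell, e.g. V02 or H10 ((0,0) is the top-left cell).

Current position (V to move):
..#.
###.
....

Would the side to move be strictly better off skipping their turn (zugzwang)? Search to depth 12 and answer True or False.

zugzwang(..#./###./...., V) = False

p1 V@[..#./###./....]: V03[..##/####/....]-1* V13[..#./####/...#]-1
p2 H@[..##/####/....]: H00[####/####/....]+1* H20[..##/####/##..]+1 H21[..##/####/.##.]+1 H22[..##/####/..##]+1
p3 V@[####/####/....] terminal -1; root [..#./###./....] d12
pass branch (H moves first from the same position):
  | p1 H@[..#./###./....]: H00[###./###./....]+1* H20[..#./###./##..]+1 H21[..#./###./.##.]+1 H22[..#./###./..##]+1
  | p2 V@[###./###./....]: V03[####/####/....]-1* V13[###./####/...#]-1
  | p3 H@[####/####/....]: H20[####/####/##..]+1* H21[####/####/.##.]+1 H22[####/####/..##]+1
  | p4 V@[####/####/##..] terminal -1; root [..#./###./....] d12
V moving scores -1; V passing scores -1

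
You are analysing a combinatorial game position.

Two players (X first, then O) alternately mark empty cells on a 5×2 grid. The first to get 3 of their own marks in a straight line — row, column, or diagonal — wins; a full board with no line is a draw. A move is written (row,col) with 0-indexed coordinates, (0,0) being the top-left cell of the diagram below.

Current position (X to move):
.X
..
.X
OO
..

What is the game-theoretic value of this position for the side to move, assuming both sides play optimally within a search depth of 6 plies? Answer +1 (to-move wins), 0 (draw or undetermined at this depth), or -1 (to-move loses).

value(.X/../.X/OO/.., X) = +1

p1 X@[.X/../.X/OO/..]: (0,0)[XX/../.X/OO/..]+0 (1,0)[.X/X./.X/OO/..]+0 (1,1)[.X/.X/.X/OO/..]+1* (2,0)[.X/../XX/OO/..]+0 (4,0)[.X/../.X/OO/X.]+0 (4,1)[.X/../.X/OO/.X]+0
p2 O@[.X/.X/.X/OO/..] terminal -1; root [.X/../.X/OO/..] d6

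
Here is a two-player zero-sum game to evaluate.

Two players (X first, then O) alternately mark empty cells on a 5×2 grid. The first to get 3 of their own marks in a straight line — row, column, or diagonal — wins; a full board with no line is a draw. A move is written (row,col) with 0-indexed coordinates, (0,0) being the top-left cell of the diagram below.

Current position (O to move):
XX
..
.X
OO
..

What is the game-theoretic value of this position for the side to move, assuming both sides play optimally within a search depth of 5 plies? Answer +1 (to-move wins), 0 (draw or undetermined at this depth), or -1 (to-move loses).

value(XX/../.X/OO/.., O) = 0

[XX/../.X/OO/..] O move#1: (1,0):-1/XX/O./.X/OO/.., (1,1):+0/XX/.O/.X/OO/..*, (2,0):-1/XX/../OX/OO/.., (4,0):-1/XX/../.X/OO/O., (4,1):-1/XX/../.X/OO/.O
[XX/.O/.X/OO/..] X move#2: (1,0):+0/XX/XO/.X/OO/..*, (2,0):+0/XX/.O/XX/OO/.., (4,0):+0/XX/.O/.X/OO/X., (4,1):-1/XX/.O/.X/OO/.X
[XX/XO/.X/OO/..] O move#3: (2,0):+0/XX/XO/OX/OO/..*, (4,0):-1/XX/XO/.X/OO/O., (4,1):-1/XX/XO/.X/OO/.O
[XX/XO/OX/OO/..] X move#4: (4,0):+0/XX/XO/OX/OO/X.*, (4,1):-1/XX/XO/OX/OO/.X
[XX/XO/OX/OO/X.] O move#5: (4,1):+0/XX/XO/OX/OO/XO*
[XX/XO/OX/OO/XO] end (terminal +0, X#6); searched XX/../.X/OO/.. to 5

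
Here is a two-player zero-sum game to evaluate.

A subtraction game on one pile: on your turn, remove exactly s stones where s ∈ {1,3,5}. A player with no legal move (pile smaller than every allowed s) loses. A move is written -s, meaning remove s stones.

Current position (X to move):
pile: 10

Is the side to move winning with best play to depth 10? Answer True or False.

X winning at [10]: False

ply 1, X at 10 | -1=-1→9*; -3=-1→7; -5=-1→5
ply 2, O at 9 | -1=+1→8*; -3=+1→6; -5=+1→4
ply 3, X at 8 | -1=-1→7*; -3=-1→5; -5=-1→3
ply 4, O at 7 | -1=+1→6*; -3=+1→4; -5=+1→2
ply 5, X at 6 | -1=-1→5*; -3=-1→3; -5=-1→1
ply 6, O at 5 | -1=+1→4*; -3=+1→2; -5=+1→0
ply 7, X at 4 | -1=-1→3*; -3=-1→1
ply 8, O at 3 | -1=+1→2*; -3=+1→0
ply 9, X at 2 | -1=-1→1*
ply 10, O at 1 | -1=+1→0*
ply 11: 0 is terminal -1 (X); from 10 depth 10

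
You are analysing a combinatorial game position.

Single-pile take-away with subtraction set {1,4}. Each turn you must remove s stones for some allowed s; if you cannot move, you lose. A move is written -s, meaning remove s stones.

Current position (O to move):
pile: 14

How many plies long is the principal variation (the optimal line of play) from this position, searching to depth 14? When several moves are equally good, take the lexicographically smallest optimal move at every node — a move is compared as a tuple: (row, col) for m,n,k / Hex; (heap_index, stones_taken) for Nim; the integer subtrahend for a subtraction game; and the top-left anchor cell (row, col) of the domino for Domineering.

PV length from [14]: 5 plies

ply 1, O at 14 | -1=-1→13; -4=+1→10*
ply 2, X at 10 | -1=-1→9*; -4=-1→6
ply 3, O at 9 | -1=-1→8; -4=+1→5*
ply 4, X at 5 | -1=-1→4*; -4=-1→1
ply 5, O at 4 | -1=-1→3; -4=+1→0*
ply 6: 0 is terminal -1 (X); from 14 depth 14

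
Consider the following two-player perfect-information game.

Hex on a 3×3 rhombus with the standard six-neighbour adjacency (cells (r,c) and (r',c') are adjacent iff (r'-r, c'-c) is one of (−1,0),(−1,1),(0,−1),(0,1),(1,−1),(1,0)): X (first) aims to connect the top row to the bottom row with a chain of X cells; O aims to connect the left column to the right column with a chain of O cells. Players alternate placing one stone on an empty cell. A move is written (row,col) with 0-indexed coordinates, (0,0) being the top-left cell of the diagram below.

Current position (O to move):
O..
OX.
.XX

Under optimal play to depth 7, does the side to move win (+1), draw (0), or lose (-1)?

value(O../OX./.XX, O) = -1

[O../OX./.XX] O move#1: (0,1):-1/OO./OX./.XX*, (0,2):-1/O.O/OX./.XX, (1,2):-1/O../OXO/.XX, (2,0):-1/O../OX./OXX
[OO./OX./.XX] X move#2: (0,2):+1/OOX/OX./.XX*, (1,2):-1/OO./OXX/.XX, (2,0):-1/OO./OX./XXX
[OOX/OX./.XX] end (terminal -1, O#3); searched O../OX./.XX to 7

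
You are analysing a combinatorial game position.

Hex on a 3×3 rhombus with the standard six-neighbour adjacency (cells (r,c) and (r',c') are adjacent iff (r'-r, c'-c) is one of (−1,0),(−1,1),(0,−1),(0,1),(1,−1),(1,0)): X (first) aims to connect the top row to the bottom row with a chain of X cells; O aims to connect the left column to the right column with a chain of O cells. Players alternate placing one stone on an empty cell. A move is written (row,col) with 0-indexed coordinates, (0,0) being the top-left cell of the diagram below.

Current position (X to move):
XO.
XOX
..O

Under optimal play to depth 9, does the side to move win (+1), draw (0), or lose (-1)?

value(XO./XOX/..O, X) = +1

[XO./XOX/..O] X move#1: (0,2):+1/XOX/XOX/..O*, (2,0):+1/XO./XOX/X.O, (2,1):+1/XO./XOX/.XO
[XOX/XOX/..O] O move#2: (2,0):-1/XOX/XOX/O.O*, (2,1):-1/XOX/XOX/.OO
[XOX/XOX/O.O] X move#3: (2,1):+1/XOX/XOX/OXO*
[XOX/XOX/OXO] end (terminal -1, O#4); searched XO./XOX/..O to 9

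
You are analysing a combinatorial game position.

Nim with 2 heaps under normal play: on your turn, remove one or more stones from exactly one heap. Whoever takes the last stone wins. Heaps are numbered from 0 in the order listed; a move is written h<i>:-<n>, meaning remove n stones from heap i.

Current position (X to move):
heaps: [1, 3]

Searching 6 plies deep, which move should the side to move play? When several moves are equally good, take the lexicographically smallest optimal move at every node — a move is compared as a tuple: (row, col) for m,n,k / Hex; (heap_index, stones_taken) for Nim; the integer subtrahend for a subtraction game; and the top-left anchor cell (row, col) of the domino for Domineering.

X's best at [(1,3)]: h1:-2

[(1,3)] X move#1: h0:-1:-1/(0,3), h1:-1:-1/(1,2), h1:-2:+1/(1,1)*, h1:-3:-1/(1,0)
[(1,1)] O move#2: h0:-1:-1/(0,1)*, h1:-1:-1/(1,0)
[(0,1)] X move#3: h1:-1:+1/(0,0)*
[(0,0)] end (terminal -1, O#4); searched (1,3) to 6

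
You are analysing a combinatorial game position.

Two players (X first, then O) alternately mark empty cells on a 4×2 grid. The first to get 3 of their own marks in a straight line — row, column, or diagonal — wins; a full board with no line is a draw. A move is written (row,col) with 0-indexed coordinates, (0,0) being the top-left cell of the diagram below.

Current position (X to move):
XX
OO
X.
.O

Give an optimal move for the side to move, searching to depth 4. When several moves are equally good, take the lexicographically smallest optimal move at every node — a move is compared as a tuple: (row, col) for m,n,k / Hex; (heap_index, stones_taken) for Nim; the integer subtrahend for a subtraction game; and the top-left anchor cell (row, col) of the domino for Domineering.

p1 X@[XX/OO/X./.O]: (2,1)[XX/OO/XX/.O]+0* (3,0)[XX/OO/X./XO]-1
p2 O@[XX/OO/XX/.O]: (3,0)[XX/OO/XX/OO]+0*
p3 X@[XX/OO/XX/OO] terminal +0; root [XX/OO/X./.O] d4

X's best at [XX/OO/X./.O]: (2,1)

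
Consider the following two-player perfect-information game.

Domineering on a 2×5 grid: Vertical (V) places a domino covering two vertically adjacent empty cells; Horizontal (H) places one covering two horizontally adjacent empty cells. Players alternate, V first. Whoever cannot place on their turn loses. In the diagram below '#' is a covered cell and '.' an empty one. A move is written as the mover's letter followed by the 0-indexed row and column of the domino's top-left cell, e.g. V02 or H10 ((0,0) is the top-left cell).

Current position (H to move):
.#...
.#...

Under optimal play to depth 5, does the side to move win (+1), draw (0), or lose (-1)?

p1 H@[.#.../.#...]: H02[.###./.#...]-1* H03[.#.##/.#...]-1 H12[.#.../.###.]-1 H13[.#.../.#.##]-1
p2 V@[.###./.#...]: V00[####./##...]-1 V04[.####/.#..#]+1*
p3 H@[.####/.#..#]: H12[.####/.####]-1*
p4 V@[.####/.####]: V00[#####/#####]+1*
p5 H@[#####/#####] terminal -1; root [.#.../.#...] d5

value(.#.../.#..., H) = -1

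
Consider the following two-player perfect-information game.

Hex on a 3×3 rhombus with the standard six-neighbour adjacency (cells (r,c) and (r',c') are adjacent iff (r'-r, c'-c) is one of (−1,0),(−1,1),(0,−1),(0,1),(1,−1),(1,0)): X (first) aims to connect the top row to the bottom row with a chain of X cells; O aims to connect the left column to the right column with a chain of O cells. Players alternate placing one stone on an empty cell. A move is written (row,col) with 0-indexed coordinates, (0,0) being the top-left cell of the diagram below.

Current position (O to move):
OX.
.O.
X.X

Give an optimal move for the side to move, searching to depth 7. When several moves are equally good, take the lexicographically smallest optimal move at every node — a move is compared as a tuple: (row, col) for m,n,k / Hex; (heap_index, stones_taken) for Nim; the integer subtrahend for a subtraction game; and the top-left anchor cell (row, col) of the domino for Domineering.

O's best at [OX./.O./X.X]: (1,0)

[OX./.O./X.X] O move#1: (0,2):-1/OXO/.O./X.X, (1,0):+1/OX./OO./X.X*, (1,2):-1/OX./.OO/X.X, (2,1):-1/OX./.O./XOX
[OX./OO./X.X] X move#2: (0,2):-1/OXX/OO./X.X*, (1,2):-1/OX./OOX/X.X, (2,1):-1/OX./OO./XXX
[OXX/OO./X.X] O move#3: (1,2):+1/OXX/OOO/X.X*, (2,1):-1/OXX/OO./XOX
[OXX/OOO/X.X] end (terminal -1, X#4); searched OX./.O./X.X to 7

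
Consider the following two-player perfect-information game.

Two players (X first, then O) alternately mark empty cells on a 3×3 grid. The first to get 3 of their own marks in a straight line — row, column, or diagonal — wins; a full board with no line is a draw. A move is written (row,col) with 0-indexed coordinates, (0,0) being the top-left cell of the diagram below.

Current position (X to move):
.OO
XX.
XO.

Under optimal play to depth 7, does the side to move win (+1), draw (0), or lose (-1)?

value(.OO/XX./XO., X) = +1

[.OO/XX./XO.] X move#1: (0,0):+1/XOO/XX./XO.*, (1,2):+1/.OO/XXX/XO., (2,2):-1/.OO/XX./XOX
[XOO/XX./XO.] end (terminal -1, O#2); searched .OO/XX./XO. to 7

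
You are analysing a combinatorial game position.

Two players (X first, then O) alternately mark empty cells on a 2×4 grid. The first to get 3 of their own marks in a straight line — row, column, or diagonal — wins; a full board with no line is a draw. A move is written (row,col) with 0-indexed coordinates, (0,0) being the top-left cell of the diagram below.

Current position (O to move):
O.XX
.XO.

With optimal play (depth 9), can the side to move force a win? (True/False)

O winning at [O.XX/.XO.]: False

[O.XX/.XO.] O move#1: (0,1):+0/OOXX/.XO.*, (1,0):-1/O.XX/OXO., (1,3):-1/O.XX/.XOO
[OOXX/.XO.] X move#2: (1,0):+0/OOXX/XXO.*, (1,3):+0/OOXX/.XOX
[OOXX/XXO.] O move#3: (1,3):+0/OOXX/XXOO*
[OOXX/XXOO] end (terminal +0, X#4); searched O.XX/.XO. to 9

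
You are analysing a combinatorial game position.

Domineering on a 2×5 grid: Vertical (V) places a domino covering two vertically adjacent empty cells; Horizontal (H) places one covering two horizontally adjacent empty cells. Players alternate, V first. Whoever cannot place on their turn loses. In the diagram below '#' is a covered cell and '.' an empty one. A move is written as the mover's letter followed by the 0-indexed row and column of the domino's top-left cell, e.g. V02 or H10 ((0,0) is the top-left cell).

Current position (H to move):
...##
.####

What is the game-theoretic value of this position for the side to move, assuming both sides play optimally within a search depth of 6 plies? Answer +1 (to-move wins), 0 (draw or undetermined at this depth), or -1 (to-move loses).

value(...##/.####, H) = +1

ply 1, H at ...##/.#### | H00=+1→##.##/.####*; H01=-1→.####/.####
ply 2: ##.##/.#### is terminal -1 (V); from ...##/.#### depth 6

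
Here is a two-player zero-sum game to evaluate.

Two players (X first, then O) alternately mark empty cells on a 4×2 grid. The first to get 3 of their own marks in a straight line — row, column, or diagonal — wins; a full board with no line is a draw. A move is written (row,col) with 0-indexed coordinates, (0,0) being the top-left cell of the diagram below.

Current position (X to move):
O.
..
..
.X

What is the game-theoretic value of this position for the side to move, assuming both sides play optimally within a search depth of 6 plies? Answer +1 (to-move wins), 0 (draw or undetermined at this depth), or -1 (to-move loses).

value(O./../../.X, X) = 0

[O./../../.X] X move#1: (0,1):+0/OX/../../.X*, (1,0):+0/O./X./../.X, (1,1):+0/O./.X/../.X, (2,0):+0/O./../X./.X, (2,1):+0/O./../.X/.X, (3,0):+0/O./../../XX
[OX/../../.X] O move#2: (1,0):+0/OX/O./../.X*, (1,1):+0/OX/.O/../.X, (2,0):+0/OX/../O./.X, (2,1):+0/OX/../.O/.X, (3,0):+0/OX/../../OX
[OX/O./../.X] X move#3: (1,1):-1/OX/OX/../.X, (2,0):+0/OX/O./X./.X*, (2,1):-1/OX/O./.X/.X, (3,0):-1/OX/O./../XX
[OX/O./X./.X] O move#4: (1,1):+0/OX/OO/X./.X*, (2,1):+0/OX/O./XO/.X, (3,0):+0/OX/O./X./OX
[OX/OO/X./.X] X move#5: (2,1):+0/OX/OO/XX/.X*, (3,0):+0/OX/OO/X./XX
[OX/OO/XX/.X] O move#6: (3,0):+0/OX/OO/XX/OX*
[OX/OO/XX/OX] end (terminal +0, X#7); searched O./../../.X to 6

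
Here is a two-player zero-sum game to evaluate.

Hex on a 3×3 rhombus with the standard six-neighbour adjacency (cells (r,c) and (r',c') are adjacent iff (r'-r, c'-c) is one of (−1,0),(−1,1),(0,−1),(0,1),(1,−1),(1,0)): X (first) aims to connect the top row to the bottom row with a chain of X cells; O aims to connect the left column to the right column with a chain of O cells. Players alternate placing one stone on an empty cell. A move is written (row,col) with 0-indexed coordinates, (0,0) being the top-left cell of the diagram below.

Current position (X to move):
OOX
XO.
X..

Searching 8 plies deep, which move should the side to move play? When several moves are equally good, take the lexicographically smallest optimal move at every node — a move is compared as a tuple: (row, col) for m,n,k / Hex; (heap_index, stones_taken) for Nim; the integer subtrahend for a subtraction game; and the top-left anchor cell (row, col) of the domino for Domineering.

X's best at [OOX/XO./X..]: (1,2)

ply 1, X at OOX/XO./X.. | (1,2)=+1→OOX/XOX/X..*; (2,1)=-1→OOX/XO./XX.; (2,2)=-1→OOX/XO./X.X
ply 2, O at OOX/XOX/X.. | (2,1)=-1→OOX/XOX/XO.*; (2,2)=-1→OOX/XOX/X.O
ply 3, X at OOX/XOX/XO. | (2,2)=+1→OOX/XOX/XOX*
ply 4: OOX/XOX/XOX is terminal -1 (O); from OOX/XO./X.. depth 8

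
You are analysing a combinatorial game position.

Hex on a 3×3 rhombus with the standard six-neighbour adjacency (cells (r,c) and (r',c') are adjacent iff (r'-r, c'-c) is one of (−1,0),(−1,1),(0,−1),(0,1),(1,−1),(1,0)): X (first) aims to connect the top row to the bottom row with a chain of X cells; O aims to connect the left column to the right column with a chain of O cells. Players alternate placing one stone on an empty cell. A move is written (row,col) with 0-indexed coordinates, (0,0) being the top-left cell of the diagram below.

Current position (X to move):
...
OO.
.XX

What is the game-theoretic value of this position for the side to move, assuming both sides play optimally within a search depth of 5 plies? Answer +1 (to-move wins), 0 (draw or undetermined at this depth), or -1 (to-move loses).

[.../OO./.XX] X move#1: (0,0):-1/X../OO./.XX*, (0,1):-1/.X./OO./.XX, (0,2):-1/..X/OO./.XX, (1,2):-1/.../OOX/.XX, (2,0):-1/.../OO./XXX
[X../OO./.XX] O move#2: (0,1):+1/XO./OO./.XX*, (0,2):+1/X.O/OO./.XX, (1,2):+1/X../OOO/.XX, (2,0):+1/X../OO./OXX
[XO./OO./.XX] X move#3: (0,2):-1/XOX/OO./.XX*, (1,2):-1/XO./OOX/.XX, (2,0):-1/XO./OO./XXX
[XOX/OO./.XX] O move#4: (1,2):+1/XOX/OOO/.XX*, (2,0):-1/XOX/OO./OXX
[XOX/OOO/.XX] end (terminal -1, X#5); searched .../OO./.XX to 5

value(.../OO./.XX, X) = -1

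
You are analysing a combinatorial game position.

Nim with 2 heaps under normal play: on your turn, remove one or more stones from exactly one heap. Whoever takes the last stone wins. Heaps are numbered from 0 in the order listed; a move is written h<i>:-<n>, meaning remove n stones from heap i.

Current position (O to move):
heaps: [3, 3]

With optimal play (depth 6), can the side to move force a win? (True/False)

O winning at [(3,3)]: False

ply 1, O at (3,3) | h0:-1=-1→(2,3)*; h0:-2=-1→(1,3); h0:-3=-1→(0,3); h1:-1=-1→(3,2); h1:-2=-1→(3,1); h1:-3=-1→(3,0)
ply 2, X at (2,3) | h0:-1=-1→(1,3); h0:-2=-1→(0,3); h1:-1=+1→(2,2)*; h1:-2=-1→(2,1); h1:-3=-1→(2,0)
ply 3, O at (2,2) | h0:-1=-1→(1,2)*; h0:-2=-1→(0,2); h1:-1=-1→(2,1); h1:-2=-1→(2,0)
ply 4, X at (1,2) | h0:-1=-1→(0,2); h1:-1=+1→(1,1)*; h1:-2=-1→(1,0)
ply 5, O at (1,1) | h0:-1=-1→(0,1)*; h1:-1=-1→(1,0)
ply 6, X at (0,1) | h1:-1=+1→(0,0)*
ply 7: (0,0) is terminal -1 (O); from (3,3) depth 6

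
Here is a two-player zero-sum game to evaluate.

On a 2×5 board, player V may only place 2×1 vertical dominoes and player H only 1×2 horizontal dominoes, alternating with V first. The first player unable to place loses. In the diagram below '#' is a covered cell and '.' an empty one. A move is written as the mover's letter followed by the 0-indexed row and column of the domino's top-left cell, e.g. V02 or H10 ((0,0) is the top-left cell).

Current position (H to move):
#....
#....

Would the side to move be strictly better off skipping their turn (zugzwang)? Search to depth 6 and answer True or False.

zugzwang(#..../#...., H) = False

p1 H@[#..../#....]: H01[###../#....]-1 H02[#.##./#....]+1* H03[#..##/#....]-1 H11[#..../###..]-1 H12[#..../#.##.]+1 H13[#..../#..##]-1
p2 V@[#.##./#....]: V01[####./##...]-1* V04[#.###/#...#]-1
p3 H@[####./##...]: H12[####./####.]-1 H13[####./##.##]+1*
p4 V@[####./##.##] terminal -1; root [#..../#....] d6
if H skipped the turn, V would face:
~ p1 V@[#..../#....]: V01[##.../##...]-1* V02[#.#../#.#..]-1 V03[#..#./#..#.]-1 V04[#...#/#...#]-1
~ p2 H@[##.../##...]: H02[####./##...]+1* H03[##.##/##...]+1 H12[##.../####.]+1 H13[##.../##.##]+1
~ p3 V@[####./##...]: V04[#####/##..#]-1*
~ p4 H@[#####/##..#]: H12[#####/#####]+1*
~ p5 V@[#####/#####] terminal -1; root [#..../#....] d6
compare (H): move=+1 vs pass=+1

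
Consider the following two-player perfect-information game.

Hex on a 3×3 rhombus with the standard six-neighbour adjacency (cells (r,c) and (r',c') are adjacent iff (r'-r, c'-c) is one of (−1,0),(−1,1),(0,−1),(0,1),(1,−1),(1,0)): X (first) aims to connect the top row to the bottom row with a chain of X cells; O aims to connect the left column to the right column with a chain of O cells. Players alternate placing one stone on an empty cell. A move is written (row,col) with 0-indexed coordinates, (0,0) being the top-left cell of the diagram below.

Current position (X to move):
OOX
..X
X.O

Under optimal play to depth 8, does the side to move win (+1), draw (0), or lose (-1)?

value(OOX/..X/X.O, X) = +1

ply 1, X at OOX/..X/X.O | (1,0)=+1→OOX/X.X/X.O*; (1,1)=+1→OOX/.XX/X.O; (2,1)=+1→OOX/..X/XXO
ply 2, O at OOX/X.X/X.O | (1,1)=-1→OOX/XOX/X.O*; (2,1)=-1→OOX/X.X/XOO
ply 3, X at OOX/XOX/X.O | (2,1)=+1→OOX/XOX/XXO*
ply 4: OOX/XOX/XXO is terminal -1 (O); from OOX/..X/X.O depth 8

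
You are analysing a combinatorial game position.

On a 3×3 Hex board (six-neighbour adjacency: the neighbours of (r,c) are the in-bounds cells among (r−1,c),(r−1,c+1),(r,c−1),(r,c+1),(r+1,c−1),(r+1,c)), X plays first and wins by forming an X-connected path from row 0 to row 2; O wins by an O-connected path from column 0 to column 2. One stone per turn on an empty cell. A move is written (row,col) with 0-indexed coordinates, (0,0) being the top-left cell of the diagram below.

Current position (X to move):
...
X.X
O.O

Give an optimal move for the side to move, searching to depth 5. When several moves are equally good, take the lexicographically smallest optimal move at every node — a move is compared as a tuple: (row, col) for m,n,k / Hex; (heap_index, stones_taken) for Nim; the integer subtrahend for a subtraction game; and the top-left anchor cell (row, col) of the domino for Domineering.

X's best at [.../X.X/O.O]: (2,1)

p1 X@[.../X.X/O.O]: (0,0)[X../X.X/O.O]-1 (0,1)[.X./X.X/O.O]-1 (0,2)[..X/X.X/O.O]-1 (1,1)[.../XXX/O.O]-1 (2,1)[.../X.X/OXO]+1*
p2 O@[.../X.X/OXO]: (0,0)[O../X.X/OXO]-1* (0,1)[.O./X.X/OXO]-1 (0,2)[..O/X.X/OXO]-1 (1,1)[.../XOX/OXO]-1
p3 X@[O../X.X/OXO]: (0,1)[OX./X.X/OXO]+1* (0,2)[O.X/X.X/OXO]+1 (1,1)[O../XXX/OXO]+1
p4 O@[OX./X.X/OXO]: (0,2)[OXO/X.X/OXO]-1* (1,1)[OX./XOX/OXO]-1
p5 X@[OXO/X.X/OXO]: (1,1)[OXO/XXX/OXO]+1*
p6 O@[OXO/XXX/OXO] terminal -1; root [.../X.X/O.O] d5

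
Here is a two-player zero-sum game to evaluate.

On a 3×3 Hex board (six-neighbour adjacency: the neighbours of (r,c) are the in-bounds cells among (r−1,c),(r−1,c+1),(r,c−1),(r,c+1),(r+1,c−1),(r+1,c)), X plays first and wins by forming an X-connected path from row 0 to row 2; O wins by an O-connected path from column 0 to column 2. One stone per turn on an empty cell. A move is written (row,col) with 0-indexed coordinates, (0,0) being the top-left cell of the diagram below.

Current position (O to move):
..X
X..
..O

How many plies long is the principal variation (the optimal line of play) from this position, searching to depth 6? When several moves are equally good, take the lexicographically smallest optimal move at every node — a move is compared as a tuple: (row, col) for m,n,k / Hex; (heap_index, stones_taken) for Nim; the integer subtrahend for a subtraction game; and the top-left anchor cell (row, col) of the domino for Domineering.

ply 1, O at ..X/X../..O | (0,0)=-1→O.X/X../..O*; (0,1)=-1→.OX/X../..O; (1,1)=-1→..X/XO./..O; (1,2)=-1→..X/X.O/..O; (2,0)=-1→..X/X../O.O; (2,1)=-1→..X/X../.OO
ply 2, X at O.X/X../..O | (0,1)=+1→OXX/X../..O*; (1,1)=+1→O.X/XX./..O; (1,2)=+1→O.X/X.X/..O; (2,0)=+1→O.X/X../X.O; (2,1)=+1→O.X/X../.XO
ply 3, O at OXX/X../..O | (1,1)=-1→OXX/XO./..O*; (1,2)=-1→OXX/X.O/..O; (2,0)=-1→OXX/X../O.O; (2,1)=-1→OXX/X../.OO
ply 4, X at OXX/XO./..O | (1,2)=+1→OXX/XOX/..O*; (2,0)=+1→OXX/XO./X.O; (2,1)=+1→OXX/XO./.XO
ply 5, O at OXX/XOX/..O | (2,0)=-1→OXX/XOX/O.O*; (2,1)=-1→OXX/XOX/.OO
ply 6, X at OXX/XOX/O.O | (2,1)=+1→OXX/XOX/OXO*
ply 7: OXX/XOX/OXO is terminal -1 (O); from ..X/X../..O depth 6

PV length from [..X/X../..O]: 6 plies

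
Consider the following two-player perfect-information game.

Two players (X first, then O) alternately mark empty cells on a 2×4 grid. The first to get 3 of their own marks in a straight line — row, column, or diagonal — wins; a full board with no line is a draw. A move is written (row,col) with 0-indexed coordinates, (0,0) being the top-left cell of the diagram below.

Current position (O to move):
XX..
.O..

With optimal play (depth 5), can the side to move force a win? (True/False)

O winning at [XX../.O..]: False

ply 1, O at XX../.O.. | (0,2)=+0→XXO./.O..*; (0,3)=-1→XX.O/.O..; (1,0)=-1→XX../OO..; (1,2)=-1→XX../.OO.; (1,3)=-1→XX../.O.O
ply 2, X at XXO./.O.. | (0,3)=-1→XXOX/.O..; (1,0)=+0→XXO./XO..*; (1,2)=+0→XXO./.OX.; (1,3)=+0→XXO./.O.X
ply 3, O at XXO./XO.. | (0,3)=+0→XXOO/XO..*; (1,2)=+0→XXO./XOO.; (1,3)=+0→XXO./XO.O
ply 4, X at XXOO/XO.. | (1,2)=+0→XXOO/XOX.*; (1,3)=+0→XXOO/XO.X
ply 5, O at XXOO/XOX. | (1,3)=+0→XXOO/XOXO*
ply 6: XXOO/XOXO is terminal +0 (X); from XX../.O.. depth 5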